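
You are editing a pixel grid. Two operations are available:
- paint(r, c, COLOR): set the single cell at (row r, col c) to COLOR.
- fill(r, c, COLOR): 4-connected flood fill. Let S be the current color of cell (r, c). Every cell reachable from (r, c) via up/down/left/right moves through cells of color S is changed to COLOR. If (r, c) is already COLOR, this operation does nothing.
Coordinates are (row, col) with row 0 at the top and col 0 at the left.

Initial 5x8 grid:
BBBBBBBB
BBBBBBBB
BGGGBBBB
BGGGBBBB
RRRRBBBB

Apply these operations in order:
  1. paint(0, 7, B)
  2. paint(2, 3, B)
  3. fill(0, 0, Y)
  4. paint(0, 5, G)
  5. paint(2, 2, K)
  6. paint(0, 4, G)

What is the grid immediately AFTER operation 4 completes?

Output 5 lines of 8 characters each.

After op 1 paint(0,7,B):
BBBBBBBB
BBBBBBBB
BGGGBBBB
BGGGBBBB
RRRRBBBB
After op 2 paint(2,3,B):
BBBBBBBB
BBBBBBBB
BGGBBBBB
BGGGBBBB
RRRRBBBB
After op 3 fill(0,0,Y) [31 cells changed]:
YYYYYYYY
YYYYYYYY
YGGYYYYY
YGGGYYYY
RRRRYYYY
After op 4 paint(0,5,G):
YYYYYGYY
YYYYYYYY
YGGYYYYY
YGGGYYYY
RRRRYYYY

Answer: YYYYYGYY
YYYYYYYY
YGGYYYYY
YGGGYYYY
RRRRYYYY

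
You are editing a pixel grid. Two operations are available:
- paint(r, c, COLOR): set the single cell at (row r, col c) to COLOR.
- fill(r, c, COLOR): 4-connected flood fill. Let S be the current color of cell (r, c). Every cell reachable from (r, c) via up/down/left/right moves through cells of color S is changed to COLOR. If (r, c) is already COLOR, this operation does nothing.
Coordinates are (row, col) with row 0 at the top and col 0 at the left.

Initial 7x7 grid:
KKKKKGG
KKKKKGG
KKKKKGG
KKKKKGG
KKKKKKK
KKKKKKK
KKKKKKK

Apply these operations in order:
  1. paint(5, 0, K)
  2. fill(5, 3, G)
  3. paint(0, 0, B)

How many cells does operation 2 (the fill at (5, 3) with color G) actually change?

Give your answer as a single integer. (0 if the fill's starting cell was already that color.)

Answer: 41

Derivation:
After op 1 paint(5,0,K):
KKKKKGG
KKKKKGG
KKKKKGG
KKKKKGG
KKKKKKK
KKKKKKK
KKKKKKK
After op 2 fill(5,3,G) [41 cells changed]:
GGGGGGG
GGGGGGG
GGGGGGG
GGGGGGG
GGGGGGG
GGGGGGG
GGGGGGG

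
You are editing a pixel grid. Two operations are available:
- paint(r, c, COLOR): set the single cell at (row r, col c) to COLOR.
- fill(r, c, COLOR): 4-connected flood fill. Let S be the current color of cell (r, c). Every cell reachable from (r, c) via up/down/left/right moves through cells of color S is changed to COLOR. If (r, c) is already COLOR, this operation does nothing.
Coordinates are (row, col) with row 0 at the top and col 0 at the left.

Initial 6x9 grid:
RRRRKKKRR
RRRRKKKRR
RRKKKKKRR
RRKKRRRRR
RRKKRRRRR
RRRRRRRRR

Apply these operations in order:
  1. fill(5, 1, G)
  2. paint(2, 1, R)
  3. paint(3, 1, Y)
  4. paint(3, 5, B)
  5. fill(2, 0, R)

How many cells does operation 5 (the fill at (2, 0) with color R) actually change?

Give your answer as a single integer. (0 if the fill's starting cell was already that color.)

Answer: 36

Derivation:
After op 1 fill(5,1,G) [39 cells changed]:
GGGGKKKGG
GGGGKKKGG
GGKKKKKGG
GGKKGGGGG
GGKKGGGGG
GGGGGGGGG
After op 2 paint(2,1,R):
GGGGKKKGG
GGGGKKKGG
GRKKKKKGG
GGKKGGGGG
GGKKGGGGG
GGGGGGGGG
After op 3 paint(3,1,Y):
GGGGKKKGG
GGGGKKKGG
GRKKKKKGG
GYKKGGGGG
GGKKGGGGG
GGGGGGGGG
After op 4 paint(3,5,B):
GGGGKKKGG
GGGGKKKGG
GRKKKKKGG
GYKKGBGGG
GGKKGGGGG
GGGGGGGGG
After op 5 fill(2,0,R) [36 cells changed]:
RRRRKKKRR
RRRRKKKRR
RRKKKKKRR
RYKKRBRRR
RRKKRRRRR
RRRRRRRRR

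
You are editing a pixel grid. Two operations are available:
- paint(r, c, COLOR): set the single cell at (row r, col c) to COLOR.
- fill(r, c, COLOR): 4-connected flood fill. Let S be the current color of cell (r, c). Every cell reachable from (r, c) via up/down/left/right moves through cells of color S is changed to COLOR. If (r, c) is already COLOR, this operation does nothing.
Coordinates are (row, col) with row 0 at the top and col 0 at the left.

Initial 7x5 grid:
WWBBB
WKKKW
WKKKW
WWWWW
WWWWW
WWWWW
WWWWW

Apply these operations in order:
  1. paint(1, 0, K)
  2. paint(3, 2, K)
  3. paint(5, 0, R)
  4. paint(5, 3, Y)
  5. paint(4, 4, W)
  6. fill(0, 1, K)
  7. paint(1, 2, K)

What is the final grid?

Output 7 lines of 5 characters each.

After op 1 paint(1,0,K):
WWBBB
KKKKW
WKKKW
WWWWW
WWWWW
WWWWW
WWWWW
After op 2 paint(3,2,K):
WWBBB
KKKKW
WKKKW
WWKWW
WWWWW
WWWWW
WWWWW
After op 3 paint(5,0,R):
WWBBB
KKKKW
WKKKW
WWKWW
WWWWW
RWWWW
WWWWW
After op 4 paint(5,3,Y):
WWBBB
KKKKW
WKKKW
WWKWW
WWWWW
RWWYW
WWWWW
After op 5 paint(4,4,W):
WWBBB
KKKKW
WKKKW
WWKWW
WWWWW
RWWYW
WWWWW
After op 6 fill(0,1,K) [2 cells changed]:
KKBBB
KKKKW
WKKKW
WWKWW
WWWWW
RWWYW
WWWWW
After op 7 paint(1,2,K):
KKBBB
KKKKW
WKKKW
WWKWW
WWWWW
RWWYW
WWWWW

Answer: KKBBB
KKKKW
WKKKW
WWKWW
WWWWW
RWWYW
WWWWW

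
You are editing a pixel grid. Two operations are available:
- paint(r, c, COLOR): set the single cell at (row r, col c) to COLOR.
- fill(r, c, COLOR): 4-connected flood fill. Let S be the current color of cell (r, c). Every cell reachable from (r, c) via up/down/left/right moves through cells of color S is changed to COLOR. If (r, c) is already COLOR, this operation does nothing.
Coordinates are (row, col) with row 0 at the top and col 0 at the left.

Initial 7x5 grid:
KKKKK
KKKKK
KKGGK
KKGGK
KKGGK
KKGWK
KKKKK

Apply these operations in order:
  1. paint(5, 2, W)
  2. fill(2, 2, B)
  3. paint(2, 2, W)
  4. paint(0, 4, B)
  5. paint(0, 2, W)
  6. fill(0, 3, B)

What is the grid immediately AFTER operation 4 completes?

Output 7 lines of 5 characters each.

Answer: KKKKB
KKKKK
KKWBK
KKBBK
KKBBK
KKWWK
KKKKK

Derivation:
After op 1 paint(5,2,W):
KKKKK
KKKKK
KKGGK
KKGGK
KKGGK
KKWWK
KKKKK
After op 2 fill(2,2,B) [6 cells changed]:
KKKKK
KKKKK
KKBBK
KKBBK
KKBBK
KKWWK
KKKKK
After op 3 paint(2,2,W):
KKKKK
KKKKK
KKWBK
KKBBK
KKBBK
KKWWK
KKKKK
After op 4 paint(0,4,B):
KKKKB
KKKKK
KKWBK
KKBBK
KKBBK
KKWWK
KKKKK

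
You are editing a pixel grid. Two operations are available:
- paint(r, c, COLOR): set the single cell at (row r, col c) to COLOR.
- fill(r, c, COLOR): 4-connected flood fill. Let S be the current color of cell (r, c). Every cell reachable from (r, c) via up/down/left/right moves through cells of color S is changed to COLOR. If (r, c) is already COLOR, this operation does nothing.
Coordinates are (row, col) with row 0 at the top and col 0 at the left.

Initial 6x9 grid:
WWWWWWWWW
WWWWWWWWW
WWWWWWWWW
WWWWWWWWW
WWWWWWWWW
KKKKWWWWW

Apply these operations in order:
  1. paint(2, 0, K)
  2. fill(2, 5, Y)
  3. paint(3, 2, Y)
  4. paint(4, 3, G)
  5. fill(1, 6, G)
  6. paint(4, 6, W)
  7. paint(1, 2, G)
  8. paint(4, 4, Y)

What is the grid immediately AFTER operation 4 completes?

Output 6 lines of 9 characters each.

Answer: YYYYYYYYY
YYYYYYYYY
KYYYYYYYY
YYYYYYYYY
YYYGYYYYY
KKKKYYYYY

Derivation:
After op 1 paint(2,0,K):
WWWWWWWWW
WWWWWWWWW
KWWWWWWWW
WWWWWWWWW
WWWWWWWWW
KKKKWWWWW
After op 2 fill(2,5,Y) [49 cells changed]:
YYYYYYYYY
YYYYYYYYY
KYYYYYYYY
YYYYYYYYY
YYYYYYYYY
KKKKYYYYY
After op 3 paint(3,2,Y):
YYYYYYYYY
YYYYYYYYY
KYYYYYYYY
YYYYYYYYY
YYYYYYYYY
KKKKYYYYY
After op 4 paint(4,3,G):
YYYYYYYYY
YYYYYYYYY
KYYYYYYYY
YYYYYYYYY
YYYGYYYYY
KKKKYYYYY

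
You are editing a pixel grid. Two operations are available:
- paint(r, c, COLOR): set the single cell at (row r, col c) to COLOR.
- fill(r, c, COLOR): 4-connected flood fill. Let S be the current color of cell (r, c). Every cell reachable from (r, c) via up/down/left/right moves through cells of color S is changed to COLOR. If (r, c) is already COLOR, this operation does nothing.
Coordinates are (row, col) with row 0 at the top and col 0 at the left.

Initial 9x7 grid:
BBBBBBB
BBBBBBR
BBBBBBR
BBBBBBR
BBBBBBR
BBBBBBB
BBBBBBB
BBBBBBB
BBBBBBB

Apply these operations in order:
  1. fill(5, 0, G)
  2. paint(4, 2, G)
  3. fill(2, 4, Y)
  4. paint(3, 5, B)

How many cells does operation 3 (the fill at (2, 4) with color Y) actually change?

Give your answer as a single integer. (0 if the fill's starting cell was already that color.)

After op 1 fill(5,0,G) [59 cells changed]:
GGGGGGG
GGGGGGR
GGGGGGR
GGGGGGR
GGGGGGR
GGGGGGG
GGGGGGG
GGGGGGG
GGGGGGG
After op 2 paint(4,2,G):
GGGGGGG
GGGGGGR
GGGGGGR
GGGGGGR
GGGGGGR
GGGGGGG
GGGGGGG
GGGGGGG
GGGGGGG
After op 3 fill(2,4,Y) [59 cells changed]:
YYYYYYY
YYYYYYR
YYYYYYR
YYYYYYR
YYYYYYR
YYYYYYY
YYYYYYY
YYYYYYY
YYYYYYY

Answer: 59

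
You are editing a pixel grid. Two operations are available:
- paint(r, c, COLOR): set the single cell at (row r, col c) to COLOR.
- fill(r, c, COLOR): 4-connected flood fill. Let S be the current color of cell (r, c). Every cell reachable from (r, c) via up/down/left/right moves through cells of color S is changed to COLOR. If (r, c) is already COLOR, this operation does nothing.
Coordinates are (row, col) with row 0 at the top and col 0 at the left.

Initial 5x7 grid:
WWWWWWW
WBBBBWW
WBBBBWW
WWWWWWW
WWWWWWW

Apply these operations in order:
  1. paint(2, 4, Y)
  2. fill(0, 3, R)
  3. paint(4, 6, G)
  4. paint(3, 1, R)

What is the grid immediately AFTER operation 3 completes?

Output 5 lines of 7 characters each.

Answer: RRRRRRR
RBBBBRR
RBBBYRR
RRRRRRR
RRRRRRG

Derivation:
After op 1 paint(2,4,Y):
WWWWWWW
WBBBBWW
WBBBYWW
WWWWWWW
WWWWWWW
After op 2 fill(0,3,R) [27 cells changed]:
RRRRRRR
RBBBBRR
RBBBYRR
RRRRRRR
RRRRRRR
After op 3 paint(4,6,G):
RRRRRRR
RBBBBRR
RBBBYRR
RRRRRRR
RRRRRRG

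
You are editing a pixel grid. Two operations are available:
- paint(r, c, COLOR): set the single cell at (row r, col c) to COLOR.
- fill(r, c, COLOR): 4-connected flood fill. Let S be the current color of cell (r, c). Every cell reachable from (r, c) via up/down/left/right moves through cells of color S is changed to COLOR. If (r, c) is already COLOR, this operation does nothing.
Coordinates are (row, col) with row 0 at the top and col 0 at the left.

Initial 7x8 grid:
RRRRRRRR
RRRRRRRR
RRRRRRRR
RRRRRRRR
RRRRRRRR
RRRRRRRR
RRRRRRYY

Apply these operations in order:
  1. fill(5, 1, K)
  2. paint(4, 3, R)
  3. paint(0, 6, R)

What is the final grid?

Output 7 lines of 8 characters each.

After op 1 fill(5,1,K) [54 cells changed]:
KKKKKKKK
KKKKKKKK
KKKKKKKK
KKKKKKKK
KKKKKKKK
KKKKKKKK
KKKKKKYY
After op 2 paint(4,3,R):
KKKKKKKK
KKKKKKKK
KKKKKKKK
KKKKKKKK
KKKRKKKK
KKKKKKKK
KKKKKKYY
After op 3 paint(0,6,R):
KKKKKKRK
KKKKKKKK
KKKKKKKK
KKKKKKKK
KKKRKKKK
KKKKKKKK
KKKKKKYY

Answer: KKKKKKRK
KKKKKKKK
KKKKKKKK
KKKKKKKK
KKKRKKKK
KKKKKKKK
KKKKKKYY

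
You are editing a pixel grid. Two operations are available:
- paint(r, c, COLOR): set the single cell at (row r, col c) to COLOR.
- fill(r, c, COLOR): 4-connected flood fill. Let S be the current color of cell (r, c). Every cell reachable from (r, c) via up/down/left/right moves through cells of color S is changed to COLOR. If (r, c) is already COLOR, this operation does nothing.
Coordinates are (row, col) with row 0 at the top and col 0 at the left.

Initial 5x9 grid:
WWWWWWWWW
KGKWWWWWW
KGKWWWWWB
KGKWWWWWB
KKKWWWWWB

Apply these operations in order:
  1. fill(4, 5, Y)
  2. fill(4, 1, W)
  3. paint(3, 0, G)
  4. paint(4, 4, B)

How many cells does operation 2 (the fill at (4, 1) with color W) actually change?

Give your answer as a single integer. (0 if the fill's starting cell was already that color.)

After op 1 fill(4,5,Y) [30 cells changed]:
YYYYYYYYY
KGKYYYYYY
KGKYYYYYB
KGKYYYYYB
KKKYYYYYB
After op 2 fill(4,1,W) [9 cells changed]:
YYYYYYYYY
WGWYYYYYY
WGWYYYYYB
WGWYYYYYB
WWWYYYYYB

Answer: 9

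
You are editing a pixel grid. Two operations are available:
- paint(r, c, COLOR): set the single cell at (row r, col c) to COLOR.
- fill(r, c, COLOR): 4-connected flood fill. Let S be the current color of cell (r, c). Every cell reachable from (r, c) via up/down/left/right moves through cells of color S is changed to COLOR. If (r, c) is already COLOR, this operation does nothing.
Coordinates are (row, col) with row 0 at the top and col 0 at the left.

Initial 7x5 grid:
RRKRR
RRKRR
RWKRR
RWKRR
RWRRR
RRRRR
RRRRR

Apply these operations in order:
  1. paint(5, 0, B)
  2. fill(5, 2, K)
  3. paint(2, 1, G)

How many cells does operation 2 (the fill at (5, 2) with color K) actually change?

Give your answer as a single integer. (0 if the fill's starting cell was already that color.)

After op 1 paint(5,0,B):
RRKRR
RRKRR
RWKRR
RWKRR
RWRRR
BRRRR
RRRRR
After op 2 fill(5,2,K) [20 cells changed]:
RRKKK
RRKKK
RWKKK
RWKKK
RWKKK
BKKKK
KKKKK

Answer: 20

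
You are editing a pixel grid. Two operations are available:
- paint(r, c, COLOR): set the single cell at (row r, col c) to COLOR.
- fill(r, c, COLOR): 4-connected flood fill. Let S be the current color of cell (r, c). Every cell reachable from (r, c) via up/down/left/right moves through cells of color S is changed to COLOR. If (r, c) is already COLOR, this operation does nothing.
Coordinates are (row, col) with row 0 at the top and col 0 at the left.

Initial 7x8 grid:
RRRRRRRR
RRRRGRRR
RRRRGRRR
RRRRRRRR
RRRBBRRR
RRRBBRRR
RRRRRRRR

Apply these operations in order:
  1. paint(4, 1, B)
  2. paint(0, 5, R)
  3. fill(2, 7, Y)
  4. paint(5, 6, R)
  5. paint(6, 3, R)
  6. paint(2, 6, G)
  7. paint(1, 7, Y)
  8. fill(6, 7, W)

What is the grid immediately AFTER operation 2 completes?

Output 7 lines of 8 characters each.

After op 1 paint(4,1,B):
RRRRRRRR
RRRRGRRR
RRRRGRRR
RRRRRRRR
RBRBBRRR
RRRBBRRR
RRRRRRRR
After op 2 paint(0,5,R):
RRRRRRRR
RRRRGRRR
RRRRGRRR
RRRRRRRR
RBRBBRRR
RRRBBRRR
RRRRRRRR

Answer: RRRRRRRR
RRRRGRRR
RRRRGRRR
RRRRRRRR
RBRBBRRR
RRRBBRRR
RRRRRRRR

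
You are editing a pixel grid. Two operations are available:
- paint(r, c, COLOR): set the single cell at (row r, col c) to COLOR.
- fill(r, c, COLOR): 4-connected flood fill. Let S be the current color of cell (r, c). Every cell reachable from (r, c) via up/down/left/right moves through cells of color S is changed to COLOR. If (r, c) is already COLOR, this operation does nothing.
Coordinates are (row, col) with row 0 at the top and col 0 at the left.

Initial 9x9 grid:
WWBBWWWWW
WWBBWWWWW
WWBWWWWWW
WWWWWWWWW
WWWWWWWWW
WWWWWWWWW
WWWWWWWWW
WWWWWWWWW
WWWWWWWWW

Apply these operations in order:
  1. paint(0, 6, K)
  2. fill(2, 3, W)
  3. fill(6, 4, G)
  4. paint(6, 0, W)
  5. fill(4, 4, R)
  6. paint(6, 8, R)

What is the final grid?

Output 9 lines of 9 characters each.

Answer: RRBBRRKRR
RRBBRRRRR
RRBRRRRRR
RRRRRRRRR
RRRRRRRRR
RRRRRRRRR
WRRRRRRRR
RRRRRRRRR
RRRRRRRRR

Derivation:
After op 1 paint(0,6,K):
WWBBWWKWW
WWBBWWWWW
WWBWWWWWW
WWWWWWWWW
WWWWWWWWW
WWWWWWWWW
WWWWWWWWW
WWWWWWWWW
WWWWWWWWW
After op 2 fill(2,3,W) [0 cells changed]:
WWBBWWKWW
WWBBWWWWW
WWBWWWWWW
WWWWWWWWW
WWWWWWWWW
WWWWWWWWW
WWWWWWWWW
WWWWWWWWW
WWWWWWWWW
After op 3 fill(6,4,G) [75 cells changed]:
GGBBGGKGG
GGBBGGGGG
GGBGGGGGG
GGGGGGGGG
GGGGGGGGG
GGGGGGGGG
GGGGGGGGG
GGGGGGGGG
GGGGGGGGG
After op 4 paint(6,0,W):
GGBBGGKGG
GGBBGGGGG
GGBGGGGGG
GGGGGGGGG
GGGGGGGGG
GGGGGGGGG
WGGGGGGGG
GGGGGGGGG
GGGGGGGGG
After op 5 fill(4,4,R) [74 cells changed]:
RRBBRRKRR
RRBBRRRRR
RRBRRRRRR
RRRRRRRRR
RRRRRRRRR
RRRRRRRRR
WRRRRRRRR
RRRRRRRRR
RRRRRRRRR
After op 6 paint(6,8,R):
RRBBRRKRR
RRBBRRRRR
RRBRRRRRR
RRRRRRRRR
RRRRRRRRR
RRRRRRRRR
WRRRRRRRR
RRRRRRRRR
RRRRRRRRR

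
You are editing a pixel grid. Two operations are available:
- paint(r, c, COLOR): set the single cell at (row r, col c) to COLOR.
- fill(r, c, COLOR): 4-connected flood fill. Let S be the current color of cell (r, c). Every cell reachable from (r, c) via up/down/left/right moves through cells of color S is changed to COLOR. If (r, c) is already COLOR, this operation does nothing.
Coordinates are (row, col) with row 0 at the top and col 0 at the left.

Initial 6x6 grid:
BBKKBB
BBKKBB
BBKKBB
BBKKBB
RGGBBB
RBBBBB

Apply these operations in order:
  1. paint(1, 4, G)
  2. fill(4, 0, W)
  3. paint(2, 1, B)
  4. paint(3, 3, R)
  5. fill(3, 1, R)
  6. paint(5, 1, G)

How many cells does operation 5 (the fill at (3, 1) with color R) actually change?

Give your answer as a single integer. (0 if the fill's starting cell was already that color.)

Answer: 8

Derivation:
After op 1 paint(1,4,G):
BBKKBB
BBKKGB
BBKKBB
BBKKBB
RGGBBB
RBBBBB
After op 2 fill(4,0,W) [2 cells changed]:
BBKKBB
BBKKGB
BBKKBB
BBKKBB
WGGBBB
WBBBBB
After op 3 paint(2,1,B):
BBKKBB
BBKKGB
BBKKBB
BBKKBB
WGGBBB
WBBBBB
After op 4 paint(3,3,R):
BBKKBB
BBKKGB
BBKKBB
BBKRBB
WGGBBB
WBBBBB
After op 5 fill(3,1,R) [8 cells changed]:
RRKKBB
RRKKGB
RRKKBB
RRKRBB
WGGBBB
WBBBBB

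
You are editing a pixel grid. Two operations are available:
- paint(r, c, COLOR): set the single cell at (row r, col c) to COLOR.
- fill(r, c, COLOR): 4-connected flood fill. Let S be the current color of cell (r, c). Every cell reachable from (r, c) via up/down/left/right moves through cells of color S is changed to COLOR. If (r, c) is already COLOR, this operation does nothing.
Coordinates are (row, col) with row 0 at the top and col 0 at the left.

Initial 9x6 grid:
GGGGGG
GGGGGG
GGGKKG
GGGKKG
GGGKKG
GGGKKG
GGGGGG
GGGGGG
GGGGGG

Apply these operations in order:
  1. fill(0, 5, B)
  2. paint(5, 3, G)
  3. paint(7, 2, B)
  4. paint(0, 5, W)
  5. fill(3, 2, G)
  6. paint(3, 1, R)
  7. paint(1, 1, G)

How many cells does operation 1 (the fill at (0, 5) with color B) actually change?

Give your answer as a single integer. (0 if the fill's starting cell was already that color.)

After op 1 fill(0,5,B) [46 cells changed]:
BBBBBB
BBBBBB
BBBKKB
BBBKKB
BBBKKB
BBBKKB
BBBBBB
BBBBBB
BBBBBB

Answer: 46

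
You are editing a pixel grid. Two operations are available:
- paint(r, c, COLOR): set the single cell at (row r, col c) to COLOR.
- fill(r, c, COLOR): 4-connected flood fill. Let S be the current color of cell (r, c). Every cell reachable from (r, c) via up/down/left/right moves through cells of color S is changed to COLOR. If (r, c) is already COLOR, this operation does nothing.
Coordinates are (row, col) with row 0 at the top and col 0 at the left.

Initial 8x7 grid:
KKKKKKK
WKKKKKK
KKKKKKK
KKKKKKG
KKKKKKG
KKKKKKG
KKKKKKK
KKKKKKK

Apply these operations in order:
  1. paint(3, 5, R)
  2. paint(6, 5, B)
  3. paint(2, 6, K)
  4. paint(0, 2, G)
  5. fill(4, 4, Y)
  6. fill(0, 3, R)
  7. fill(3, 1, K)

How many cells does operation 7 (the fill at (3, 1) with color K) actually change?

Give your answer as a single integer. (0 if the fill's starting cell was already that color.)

Answer: 50

Derivation:
After op 1 paint(3,5,R):
KKKKKKK
WKKKKKK
KKKKKKK
KKKKKRG
KKKKKKG
KKKKKKG
KKKKKKK
KKKKKKK
After op 2 paint(6,5,B):
KKKKKKK
WKKKKKK
KKKKKKK
KKKKKRG
KKKKKKG
KKKKKKG
KKKKKBK
KKKKKKK
After op 3 paint(2,6,K):
KKKKKKK
WKKKKKK
KKKKKKK
KKKKKRG
KKKKKKG
KKKKKKG
KKKKKBK
KKKKKKK
After op 4 paint(0,2,G):
KKGKKKK
WKKKKKK
KKKKKKK
KKKKKRG
KKKKKKG
KKKKKKG
KKKKKBK
KKKKKKK
After op 5 fill(4,4,Y) [49 cells changed]:
YYGYYYY
WYYYYYY
YYYYYYY
YYYYYRG
YYYYYYG
YYYYYYG
YYYYYBY
YYYYYYY
After op 6 fill(0,3,R) [49 cells changed]:
RRGRRRR
WRRRRRR
RRRRRRR
RRRRRRG
RRRRRRG
RRRRRRG
RRRRRBR
RRRRRRR
After op 7 fill(3,1,K) [50 cells changed]:
KKGKKKK
WKKKKKK
KKKKKKK
KKKKKKG
KKKKKKG
KKKKKKG
KKKKKBK
KKKKKKK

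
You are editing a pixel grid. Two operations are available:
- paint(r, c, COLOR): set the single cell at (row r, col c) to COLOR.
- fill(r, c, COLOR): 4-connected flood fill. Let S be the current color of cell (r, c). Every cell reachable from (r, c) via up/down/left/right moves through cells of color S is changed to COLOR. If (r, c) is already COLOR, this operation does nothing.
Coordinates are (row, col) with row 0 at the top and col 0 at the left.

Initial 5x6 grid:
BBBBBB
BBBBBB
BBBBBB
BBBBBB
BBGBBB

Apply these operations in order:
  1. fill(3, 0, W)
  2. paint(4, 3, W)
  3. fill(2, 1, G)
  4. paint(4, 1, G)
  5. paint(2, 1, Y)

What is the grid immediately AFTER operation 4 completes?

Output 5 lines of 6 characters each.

After op 1 fill(3,0,W) [29 cells changed]:
WWWWWW
WWWWWW
WWWWWW
WWWWWW
WWGWWW
After op 2 paint(4,3,W):
WWWWWW
WWWWWW
WWWWWW
WWWWWW
WWGWWW
After op 3 fill(2,1,G) [29 cells changed]:
GGGGGG
GGGGGG
GGGGGG
GGGGGG
GGGGGG
After op 4 paint(4,1,G):
GGGGGG
GGGGGG
GGGGGG
GGGGGG
GGGGGG

Answer: GGGGGG
GGGGGG
GGGGGG
GGGGGG
GGGGGG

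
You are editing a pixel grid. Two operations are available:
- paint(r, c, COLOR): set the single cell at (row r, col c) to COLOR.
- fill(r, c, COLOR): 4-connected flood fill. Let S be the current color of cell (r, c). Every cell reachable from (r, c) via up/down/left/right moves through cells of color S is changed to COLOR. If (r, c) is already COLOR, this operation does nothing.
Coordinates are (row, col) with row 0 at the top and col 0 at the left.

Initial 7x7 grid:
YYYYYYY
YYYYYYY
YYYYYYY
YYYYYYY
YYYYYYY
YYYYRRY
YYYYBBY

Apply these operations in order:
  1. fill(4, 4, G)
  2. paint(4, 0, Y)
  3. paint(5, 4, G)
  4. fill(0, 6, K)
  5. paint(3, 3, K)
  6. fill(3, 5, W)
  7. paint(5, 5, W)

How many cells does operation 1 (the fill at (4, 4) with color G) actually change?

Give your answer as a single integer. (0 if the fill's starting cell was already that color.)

Answer: 45

Derivation:
After op 1 fill(4,4,G) [45 cells changed]:
GGGGGGG
GGGGGGG
GGGGGGG
GGGGGGG
GGGGGGG
GGGGRRG
GGGGBBG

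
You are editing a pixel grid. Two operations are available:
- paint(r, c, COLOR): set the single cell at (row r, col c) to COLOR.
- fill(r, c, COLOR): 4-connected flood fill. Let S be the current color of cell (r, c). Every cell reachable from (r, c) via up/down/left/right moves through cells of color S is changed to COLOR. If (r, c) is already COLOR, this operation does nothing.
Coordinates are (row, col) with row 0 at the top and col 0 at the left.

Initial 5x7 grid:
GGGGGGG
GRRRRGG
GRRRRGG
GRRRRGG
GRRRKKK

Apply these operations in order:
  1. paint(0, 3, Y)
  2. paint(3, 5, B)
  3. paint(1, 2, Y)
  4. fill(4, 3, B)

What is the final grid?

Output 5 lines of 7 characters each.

After op 1 paint(0,3,Y):
GGGYGGG
GRRRRGG
GRRRRGG
GRRRRGG
GRRRKKK
After op 2 paint(3,5,B):
GGGYGGG
GRRRRGG
GRRRRGG
GRRRRBG
GRRRKKK
After op 3 paint(1,2,Y):
GGGYGGG
GRYRRGG
GRRRRGG
GRRRRBG
GRRRKKK
After op 4 fill(4,3,B) [14 cells changed]:
GGGYGGG
GBYBBGG
GBBBBGG
GBBBBBG
GBBBKKK

Answer: GGGYGGG
GBYBBGG
GBBBBGG
GBBBBBG
GBBBKKK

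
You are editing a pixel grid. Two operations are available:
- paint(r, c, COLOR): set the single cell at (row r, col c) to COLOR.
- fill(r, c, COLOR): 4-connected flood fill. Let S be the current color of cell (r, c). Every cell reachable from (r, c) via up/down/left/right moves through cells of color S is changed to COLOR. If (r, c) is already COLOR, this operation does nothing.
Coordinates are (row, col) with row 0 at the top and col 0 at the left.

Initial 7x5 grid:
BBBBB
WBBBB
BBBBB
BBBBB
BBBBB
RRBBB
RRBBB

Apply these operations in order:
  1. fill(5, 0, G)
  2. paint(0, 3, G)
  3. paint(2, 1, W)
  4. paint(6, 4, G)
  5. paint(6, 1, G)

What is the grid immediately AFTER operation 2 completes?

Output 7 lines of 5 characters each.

Answer: BBBGB
WBBBB
BBBBB
BBBBB
BBBBB
GGBBB
GGBBB

Derivation:
After op 1 fill(5,0,G) [4 cells changed]:
BBBBB
WBBBB
BBBBB
BBBBB
BBBBB
GGBBB
GGBBB
After op 2 paint(0,3,G):
BBBGB
WBBBB
BBBBB
BBBBB
BBBBB
GGBBB
GGBBB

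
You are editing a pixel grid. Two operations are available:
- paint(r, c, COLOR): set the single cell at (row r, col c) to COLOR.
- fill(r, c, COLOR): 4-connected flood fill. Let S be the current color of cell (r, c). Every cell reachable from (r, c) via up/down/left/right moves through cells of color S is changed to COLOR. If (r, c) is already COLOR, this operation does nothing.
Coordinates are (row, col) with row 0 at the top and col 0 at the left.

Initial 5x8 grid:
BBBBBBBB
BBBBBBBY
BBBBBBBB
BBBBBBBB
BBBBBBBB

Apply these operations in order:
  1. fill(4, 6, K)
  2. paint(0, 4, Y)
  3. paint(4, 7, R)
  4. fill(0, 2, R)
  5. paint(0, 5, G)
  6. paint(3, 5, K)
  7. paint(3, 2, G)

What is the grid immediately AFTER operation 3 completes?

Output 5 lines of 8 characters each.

Answer: KKKKYKKK
KKKKKKKY
KKKKKKKK
KKKKKKKK
KKKKKKKR

Derivation:
After op 1 fill(4,6,K) [39 cells changed]:
KKKKKKKK
KKKKKKKY
KKKKKKKK
KKKKKKKK
KKKKKKKK
After op 2 paint(0,4,Y):
KKKKYKKK
KKKKKKKY
KKKKKKKK
KKKKKKKK
KKKKKKKK
After op 3 paint(4,7,R):
KKKKYKKK
KKKKKKKY
KKKKKKKK
KKKKKKKK
KKKKKKKR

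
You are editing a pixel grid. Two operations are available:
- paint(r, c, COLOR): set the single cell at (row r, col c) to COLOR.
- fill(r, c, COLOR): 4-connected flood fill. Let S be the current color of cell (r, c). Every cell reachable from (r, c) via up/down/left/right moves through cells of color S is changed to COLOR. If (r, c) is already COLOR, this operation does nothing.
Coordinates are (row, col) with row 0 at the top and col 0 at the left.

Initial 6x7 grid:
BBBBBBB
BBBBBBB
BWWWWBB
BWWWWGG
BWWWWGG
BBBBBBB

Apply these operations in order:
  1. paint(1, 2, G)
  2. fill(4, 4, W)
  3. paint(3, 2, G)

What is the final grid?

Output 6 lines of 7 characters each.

Answer: BBBBBBB
BBGBBBB
BWWWWBB
BWGWWGG
BWWWWGG
BBBBBBB

Derivation:
After op 1 paint(1,2,G):
BBBBBBB
BBGBBBB
BWWWWBB
BWWWWGG
BWWWWGG
BBBBBBB
After op 2 fill(4,4,W) [0 cells changed]:
BBBBBBB
BBGBBBB
BWWWWBB
BWWWWGG
BWWWWGG
BBBBBBB
After op 3 paint(3,2,G):
BBBBBBB
BBGBBBB
BWWWWBB
BWGWWGG
BWWWWGG
BBBBBBB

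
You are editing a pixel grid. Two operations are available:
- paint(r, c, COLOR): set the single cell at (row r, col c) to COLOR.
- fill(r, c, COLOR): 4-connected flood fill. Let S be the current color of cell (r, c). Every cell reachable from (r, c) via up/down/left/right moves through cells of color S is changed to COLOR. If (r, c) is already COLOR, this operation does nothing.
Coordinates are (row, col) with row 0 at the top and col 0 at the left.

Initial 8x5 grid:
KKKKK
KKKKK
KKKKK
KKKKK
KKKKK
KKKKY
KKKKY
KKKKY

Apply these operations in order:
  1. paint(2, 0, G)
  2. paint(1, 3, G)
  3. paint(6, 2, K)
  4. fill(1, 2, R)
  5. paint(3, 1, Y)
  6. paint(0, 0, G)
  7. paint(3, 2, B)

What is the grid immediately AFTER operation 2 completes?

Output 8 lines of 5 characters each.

Answer: KKKKK
KKKGK
GKKKK
KKKKK
KKKKK
KKKKY
KKKKY
KKKKY

Derivation:
After op 1 paint(2,0,G):
KKKKK
KKKKK
GKKKK
KKKKK
KKKKK
KKKKY
KKKKY
KKKKY
After op 2 paint(1,3,G):
KKKKK
KKKGK
GKKKK
KKKKK
KKKKK
KKKKY
KKKKY
KKKKY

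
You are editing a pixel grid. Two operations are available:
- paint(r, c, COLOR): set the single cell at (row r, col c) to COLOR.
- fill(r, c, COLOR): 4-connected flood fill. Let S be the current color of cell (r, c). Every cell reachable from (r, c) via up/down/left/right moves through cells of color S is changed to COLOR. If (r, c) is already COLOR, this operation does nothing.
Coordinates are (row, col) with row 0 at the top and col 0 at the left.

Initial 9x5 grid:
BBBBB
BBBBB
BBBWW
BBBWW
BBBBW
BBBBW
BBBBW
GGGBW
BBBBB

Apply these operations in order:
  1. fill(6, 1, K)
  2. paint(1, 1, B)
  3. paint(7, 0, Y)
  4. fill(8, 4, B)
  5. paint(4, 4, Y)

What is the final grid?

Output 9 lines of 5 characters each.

Answer: BBBBB
BBBBB
BBBWW
BBBWW
BBBBY
BBBBW
BBBBW
YGGBW
BBBBB

Derivation:
After op 1 fill(6,1,K) [34 cells changed]:
KKKKK
KKKKK
KKKWW
KKKWW
KKKKW
KKKKW
KKKKW
GGGKW
KKKKK
After op 2 paint(1,1,B):
KKKKK
KBKKK
KKKWW
KKKWW
KKKKW
KKKKW
KKKKW
GGGKW
KKKKK
After op 3 paint(7,0,Y):
KKKKK
KBKKK
KKKWW
KKKWW
KKKKW
KKKKW
KKKKW
YGGKW
KKKKK
After op 4 fill(8,4,B) [33 cells changed]:
BBBBB
BBBBB
BBBWW
BBBWW
BBBBW
BBBBW
BBBBW
YGGBW
BBBBB
After op 5 paint(4,4,Y):
BBBBB
BBBBB
BBBWW
BBBWW
BBBBY
BBBBW
BBBBW
YGGBW
BBBBB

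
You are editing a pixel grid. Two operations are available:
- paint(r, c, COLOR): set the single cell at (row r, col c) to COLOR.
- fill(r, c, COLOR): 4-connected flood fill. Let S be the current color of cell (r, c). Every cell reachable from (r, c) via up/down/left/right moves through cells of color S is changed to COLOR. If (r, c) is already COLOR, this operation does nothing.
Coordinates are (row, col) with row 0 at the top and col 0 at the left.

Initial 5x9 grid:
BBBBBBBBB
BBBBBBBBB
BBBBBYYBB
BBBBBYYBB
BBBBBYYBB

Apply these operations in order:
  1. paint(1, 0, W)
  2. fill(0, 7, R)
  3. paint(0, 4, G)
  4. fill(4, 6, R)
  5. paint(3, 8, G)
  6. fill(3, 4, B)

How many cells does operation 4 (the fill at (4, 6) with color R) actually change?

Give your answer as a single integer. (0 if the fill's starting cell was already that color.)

After op 1 paint(1,0,W):
BBBBBBBBB
WBBBBBBBB
BBBBBYYBB
BBBBBYYBB
BBBBBYYBB
After op 2 fill(0,7,R) [38 cells changed]:
RRRRRRRRR
WRRRRRRRR
RRRRRYYRR
RRRRRYYRR
RRRRRYYRR
After op 3 paint(0,4,G):
RRRRGRRRR
WRRRRRRRR
RRRRRYYRR
RRRRRYYRR
RRRRRYYRR
After op 4 fill(4,6,R) [6 cells changed]:
RRRRGRRRR
WRRRRRRRR
RRRRRRRRR
RRRRRRRRR
RRRRRRRRR

Answer: 6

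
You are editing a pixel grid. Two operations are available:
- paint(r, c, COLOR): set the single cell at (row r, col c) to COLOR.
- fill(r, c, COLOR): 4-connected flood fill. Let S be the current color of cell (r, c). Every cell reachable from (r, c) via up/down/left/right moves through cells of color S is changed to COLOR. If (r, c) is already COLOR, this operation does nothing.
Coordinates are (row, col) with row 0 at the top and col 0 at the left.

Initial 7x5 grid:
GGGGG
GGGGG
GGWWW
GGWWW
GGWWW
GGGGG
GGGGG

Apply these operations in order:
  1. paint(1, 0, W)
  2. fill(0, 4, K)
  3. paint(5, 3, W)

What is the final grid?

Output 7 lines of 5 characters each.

After op 1 paint(1,0,W):
GGGGG
WGGGG
GGWWW
GGWWW
GGWWW
GGGGG
GGGGG
After op 2 fill(0,4,K) [25 cells changed]:
KKKKK
WKKKK
KKWWW
KKWWW
KKWWW
KKKKK
KKKKK
After op 3 paint(5,3,W):
KKKKK
WKKKK
KKWWW
KKWWW
KKWWW
KKKWK
KKKKK

Answer: KKKKK
WKKKK
KKWWW
KKWWW
KKWWW
KKKWK
KKKKK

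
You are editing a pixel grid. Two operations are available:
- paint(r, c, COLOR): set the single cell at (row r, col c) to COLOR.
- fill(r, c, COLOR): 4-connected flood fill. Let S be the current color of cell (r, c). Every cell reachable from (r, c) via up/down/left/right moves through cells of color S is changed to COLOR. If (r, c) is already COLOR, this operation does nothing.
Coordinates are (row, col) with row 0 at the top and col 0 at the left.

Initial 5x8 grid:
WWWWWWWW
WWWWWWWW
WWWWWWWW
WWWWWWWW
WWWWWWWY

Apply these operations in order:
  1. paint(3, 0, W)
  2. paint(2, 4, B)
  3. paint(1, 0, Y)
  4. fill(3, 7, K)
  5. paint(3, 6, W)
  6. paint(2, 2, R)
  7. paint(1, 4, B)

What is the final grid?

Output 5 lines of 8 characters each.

Answer: KKKKKKKK
YKKKBKKK
KKRKBKKK
KKKKKKWK
KKKKKKKY

Derivation:
After op 1 paint(3,0,W):
WWWWWWWW
WWWWWWWW
WWWWWWWW
WWWWWWWW
WWWWWWWY
After op 2 paint(2,4,B):
WWWWWWWW
WWWWWWWW
WWWWBWWW
WWWWWWWW
WWWWWWWY
After op 3 paint(1,0,Y):
WWWWWWWW
YWWWWWWW
WWWWBWWW
WWWWWWWW
WWWWWWWY
After op 4 fill(3,7,K) [37 cells changed]:
KKKKKKKK
YKKKKKKK
KKKKBKKK
KKKKKKKK
KKKKKKKY
After op 5 paint(3,6,W):
KKKKKKKK
YKKKKKKK
KKKKBKKK
KKKKKKWK
KKKKKKKY
After op 6 paint(2,2,R):
KKKKKKKK
YKKKKKKK
KKRKBKKK
KKKKKKWK
KKKKKKKY
After op 7 paint(1,4,B):
KKKKKKKK
YKKKBKKK
KKRKBKKK
KKKKKKWK
KKKKKKKY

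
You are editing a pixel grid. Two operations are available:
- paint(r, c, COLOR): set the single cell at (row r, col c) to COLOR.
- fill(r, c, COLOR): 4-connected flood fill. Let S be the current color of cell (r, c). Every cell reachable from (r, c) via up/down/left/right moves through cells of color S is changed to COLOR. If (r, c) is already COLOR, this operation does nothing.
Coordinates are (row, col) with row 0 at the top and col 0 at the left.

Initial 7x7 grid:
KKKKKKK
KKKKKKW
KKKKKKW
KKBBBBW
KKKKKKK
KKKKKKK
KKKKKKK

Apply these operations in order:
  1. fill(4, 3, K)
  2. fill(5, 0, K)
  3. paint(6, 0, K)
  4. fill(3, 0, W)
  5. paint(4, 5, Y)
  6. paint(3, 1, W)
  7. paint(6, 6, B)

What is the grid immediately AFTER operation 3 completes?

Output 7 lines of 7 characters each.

Answer: KKKKKKK
KKKKKKW
KKKKKKW
KKBBBBW
KKKKKKK
KKKKKKK
KKKKKKK

Derivation:
After op 1 fill(4,3,K) [0 cells changed]:
KKKKKKK
KKKKKKW
KKKKKKW
KKBBBBW
KKKKKKK
KKKKKKK
KKKKKKK
After op 2 fill(5,0,K) [0 cells changed]:
KKKKKKK
KKKKKKW
KKKKKKW
KKBBBBW
KKKKKKK
KKKKKKK
KKKKKKK
After op 3 paint(6,0,K):
KKKKKKK
KKKKKKW
KKKKKKW
KKBBBBW
KKKKKKK
KKKKKKK
KKKKKKK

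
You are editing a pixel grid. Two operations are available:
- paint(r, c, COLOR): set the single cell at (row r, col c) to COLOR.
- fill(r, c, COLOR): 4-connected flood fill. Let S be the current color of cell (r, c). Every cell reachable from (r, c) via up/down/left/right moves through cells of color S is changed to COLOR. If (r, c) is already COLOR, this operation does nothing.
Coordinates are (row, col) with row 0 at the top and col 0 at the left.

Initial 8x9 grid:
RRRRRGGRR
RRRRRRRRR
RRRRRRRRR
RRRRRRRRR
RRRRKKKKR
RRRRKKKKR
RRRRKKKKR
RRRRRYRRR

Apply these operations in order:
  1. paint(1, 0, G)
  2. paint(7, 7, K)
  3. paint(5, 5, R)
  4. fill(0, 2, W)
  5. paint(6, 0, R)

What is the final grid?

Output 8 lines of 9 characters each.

After op 1 paint(1,0,G):
RRRRRGGRR
GRRRRRRRR
RRRRRRRRR
RRRRRRRRR
RRRRKKKKR
RRRRKKKKR
RRRRKKKKR
RRRRRYRRR
After op 2 paint(7,7,K):
RRRRRGGRR
GRRRRRRRR
RRRRRRRRR
RRRRRRRRR
RRRRKKKKR
RRRRKKKKR
RRRRKKKKR
RRRRRYRKR
After op 3 paint(5,5,R):
RRRRRGGRR
GRRRRRRRR
RRRRRRRRR
RRRRRRRRR
RRRRKKKKR
RRRRKRKKR
RRRRKKKKR
RRRRRYRKR
After op 4 fill(0,2,W) [54 cells changed]:
WWWWWGGWW
GWWWWWWWW
WWWWWWWWW
WWWWWWWWW
WWWWKKKKW
WWWWKRKKW
WWWWKKKKW
WWWWWYRKW
After op 5 paint(6,0,R):
WWWWWGGWW
GWWWWWWWW
WWWWWWWWW
WWWWWWWWW
WWWWKKKKW
WWWWKRKKW
RWWWKKKKW
WWWWWYRKW

Answer: WWWWWGGWW
GWWWWWWWW
WWWWWWWWW
WWWWWWWWW
WWWWKKKKW
WWWWKRKKW
RWWWKKKKW
WWWWWYRKW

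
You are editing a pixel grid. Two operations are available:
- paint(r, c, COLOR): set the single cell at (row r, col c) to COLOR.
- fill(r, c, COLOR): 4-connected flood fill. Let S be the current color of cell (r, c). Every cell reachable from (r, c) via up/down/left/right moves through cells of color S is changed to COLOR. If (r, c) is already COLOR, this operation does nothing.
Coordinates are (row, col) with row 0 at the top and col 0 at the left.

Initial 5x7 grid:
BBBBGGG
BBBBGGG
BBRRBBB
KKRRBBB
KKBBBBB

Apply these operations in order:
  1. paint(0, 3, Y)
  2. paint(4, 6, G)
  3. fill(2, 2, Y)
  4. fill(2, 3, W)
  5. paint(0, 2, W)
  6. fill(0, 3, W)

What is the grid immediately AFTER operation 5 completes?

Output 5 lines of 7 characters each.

After op 1 paint(0,3,Y):
BBBYGGG
BBBBGGG
BBRRBBB
KKRRBBB
KKBBBBB
After op 2 paint(4,6,G):
BBBYGGG
BBBBGGG
BBRRBBB
KKRRBBB
KKBBBBG
After op 3 fill(2,2,Y) [4 cells changed]:
BBBYGGG
BBBBGGG
BBYYBBB
KKYYBBB
KKBBBBG
After op 4 fill(2,3,W) [4 cells changed]:
BBBYGGG
BBBBGGG
BBWWBBB
KKWWBBB
KKBBBBG
After op 5 paint(0,2,W):
BBWYGGG
BBBBGGG
BBWWBBB
KKWWBBB
KKBBBBG

Answer: BBWYGGG
BBBBGGG
BBWWBBB
KKWWBBB
KKBBBBG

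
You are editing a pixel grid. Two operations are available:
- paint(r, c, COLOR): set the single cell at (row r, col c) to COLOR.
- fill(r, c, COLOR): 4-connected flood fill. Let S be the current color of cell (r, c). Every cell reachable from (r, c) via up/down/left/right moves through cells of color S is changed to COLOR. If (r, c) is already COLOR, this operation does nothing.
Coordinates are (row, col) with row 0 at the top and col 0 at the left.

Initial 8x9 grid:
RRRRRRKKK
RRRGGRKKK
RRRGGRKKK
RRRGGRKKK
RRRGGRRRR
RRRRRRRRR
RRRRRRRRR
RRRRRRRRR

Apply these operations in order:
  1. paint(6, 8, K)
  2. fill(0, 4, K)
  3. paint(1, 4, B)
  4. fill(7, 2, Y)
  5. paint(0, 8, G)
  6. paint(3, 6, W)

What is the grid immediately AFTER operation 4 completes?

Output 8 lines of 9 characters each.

After op 1 paint(6,8,K):
RRRRRRKKK
RRRGGRKKK
RRRGGRKKK
RRRGGRKKK
RRRGGRRRR
RRRRRRRRR
RRRRRRRRK
RRRRRRRRR
After op 2 fill(0,4,K) [51 cells changed]:
KKKKKKKKK
KKKGGKKKK
KKKGGKKKK
KKKGGKKKK
KKKGGKKKK
KKKKKKKKK
KKKKKKKKK
KKKKKKKKK
After op 3 paint(1,4,B):
KKKKKKKKK
KKKGBKKKK
KKKGGKKKK
KKKGGKKKK
KKKGGKKKK
KKKKKKKKK
KKKKKKKKK
KKKKKKKKK
After op 4 fill(7,2,Y) [64 cells changed]:
YYYYYYYYY
YYYGBYYYY
YYYGGYYYY
YYYGGYYYY
YYYGGYYYY
YYYYYYYYY
YYYYYYYYY
YYYYYYYYY

Answer: YYYYYYYYY
YYYGBYYYY
YYYGGYYYY
YYYGGYYYY
YYYGGYYYY
YYYYYYYYY
YYYYYYYYY
YYYYYYYYY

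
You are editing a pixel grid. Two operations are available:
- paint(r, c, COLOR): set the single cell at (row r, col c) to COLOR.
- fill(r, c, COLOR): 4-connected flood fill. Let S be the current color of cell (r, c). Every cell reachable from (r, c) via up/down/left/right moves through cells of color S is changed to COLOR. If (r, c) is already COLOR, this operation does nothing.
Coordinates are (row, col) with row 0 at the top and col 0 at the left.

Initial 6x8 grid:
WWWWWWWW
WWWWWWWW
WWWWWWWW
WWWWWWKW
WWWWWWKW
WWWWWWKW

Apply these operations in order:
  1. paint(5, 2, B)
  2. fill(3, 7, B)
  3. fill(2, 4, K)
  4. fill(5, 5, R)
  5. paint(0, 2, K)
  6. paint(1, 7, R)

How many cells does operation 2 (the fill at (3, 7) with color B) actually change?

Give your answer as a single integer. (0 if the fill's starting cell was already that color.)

Answer: 44

Derivation:
After op 1 paint(5,2,B):
WWWWWWWW
WWWWWWWW
WWWWWWWW
WWWWWWKW
WWWWWWKW
WWBWWWKW
After op 2 fill(3,7,B) [44 cells changed]:
BBBBBBBB
BBBBBBBB
BBBBBBBB
BBBBBBKB
BBBBBBKB
BBBBBBKB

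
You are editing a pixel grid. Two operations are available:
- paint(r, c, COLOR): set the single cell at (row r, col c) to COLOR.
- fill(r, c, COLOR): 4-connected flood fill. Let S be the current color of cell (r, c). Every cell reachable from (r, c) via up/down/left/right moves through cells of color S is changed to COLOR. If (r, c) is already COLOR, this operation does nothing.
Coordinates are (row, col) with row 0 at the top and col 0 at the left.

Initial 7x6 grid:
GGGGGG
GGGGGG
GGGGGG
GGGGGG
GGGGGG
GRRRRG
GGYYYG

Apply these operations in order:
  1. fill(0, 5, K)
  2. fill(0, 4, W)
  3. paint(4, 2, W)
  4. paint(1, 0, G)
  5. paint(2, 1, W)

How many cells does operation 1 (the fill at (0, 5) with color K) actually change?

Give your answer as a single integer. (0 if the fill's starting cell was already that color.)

After op 1 fill(0,5,K) [35 cells changed]:
KKKKKK
KKKKKK
KKKKKK
KKKKKK
KKKKKK
KRRRRK
KKYYYK

Answer: 35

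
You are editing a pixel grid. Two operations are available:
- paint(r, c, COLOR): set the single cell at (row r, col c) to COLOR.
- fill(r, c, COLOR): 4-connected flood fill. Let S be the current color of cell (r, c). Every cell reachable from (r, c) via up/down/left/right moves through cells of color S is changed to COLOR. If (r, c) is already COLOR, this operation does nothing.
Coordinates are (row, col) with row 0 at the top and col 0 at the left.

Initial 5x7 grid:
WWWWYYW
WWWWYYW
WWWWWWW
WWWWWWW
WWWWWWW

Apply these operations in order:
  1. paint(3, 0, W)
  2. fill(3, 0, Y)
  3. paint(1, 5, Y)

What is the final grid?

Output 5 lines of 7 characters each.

After op 1 paint(3,0,W):
WWWWYYW
WWWWYYW
WWWWWWW
WWWWWWW
WWWWWWW
After op 2 fill(3,0,Y) [31 cells changed]:
YYYYYYY
YYYYYYY
YYYYYYY
YYYYYYY
YYYYYYY
After op 3 paint(1,5,Y):
YYYYYYY
YYYYYYY
YYYYYYY
YYYYYYY
YYYYYYY

Answer: YYYYYYY
YYYYYYY
YYYYYYY
YYYYYYY
YYYYYYY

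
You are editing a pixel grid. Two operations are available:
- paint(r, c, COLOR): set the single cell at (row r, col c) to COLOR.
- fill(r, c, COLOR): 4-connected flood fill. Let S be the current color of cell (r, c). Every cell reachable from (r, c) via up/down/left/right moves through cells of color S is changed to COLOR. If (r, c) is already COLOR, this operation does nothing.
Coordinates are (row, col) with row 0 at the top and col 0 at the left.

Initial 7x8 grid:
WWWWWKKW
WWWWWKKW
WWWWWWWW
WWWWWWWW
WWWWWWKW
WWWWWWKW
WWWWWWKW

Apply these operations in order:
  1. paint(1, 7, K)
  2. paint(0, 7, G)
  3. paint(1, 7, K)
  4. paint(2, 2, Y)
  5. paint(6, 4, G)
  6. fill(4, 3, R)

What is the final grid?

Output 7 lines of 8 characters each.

After op 1 paint(1,7,K):
WWWWWKKW
WWWWWKKK
WWWWWWWW
WWWWWWWW
WWWWWWKW
WWWWWWKW
WWWWWWKW
After op 2 paint(0,7,G):
WWWWWKKG
WWWWWKKK
WWWWWWWW
WWWWWWWW
WWWWWWKW
WWWWWWKW
WWWWWWKW
After op 3 paint(1,7,K):
WWWWWKKG
WWWWWKKK
WWWWWWWW
WWWWWWWW
WWWWWWKW
WWWWWWKW
WWWWWWKW
After op 4 paint(2,2,Y):
WWWWWKKG
WWWWWKKK
WWYWWWWW
WWWWWWWW
WWWWWWKW
WWWWWWKW
WWWWWWKW
After op 5 paint(6,4,G):
WWWWWKKG
WWWWWKKK
WWYWWWWW
WWWWWWWW
WWWWWWKW
WWWWWWKW
WWWWGWKW
After op 6 fill(4,3,R) [45 cells changed]:
RRRRRKKG
RRRRRKKK
RRYRRRRR
RRRRRRRR
RRRRRRKR
RRRRRRKR
RRRRGRKR

Answer: RRRRRKKG
RRRRRKKK
RRYRRRRR
RRRRRRRR
RRRRRRKR
RRRRRRKR
RRRRGRKR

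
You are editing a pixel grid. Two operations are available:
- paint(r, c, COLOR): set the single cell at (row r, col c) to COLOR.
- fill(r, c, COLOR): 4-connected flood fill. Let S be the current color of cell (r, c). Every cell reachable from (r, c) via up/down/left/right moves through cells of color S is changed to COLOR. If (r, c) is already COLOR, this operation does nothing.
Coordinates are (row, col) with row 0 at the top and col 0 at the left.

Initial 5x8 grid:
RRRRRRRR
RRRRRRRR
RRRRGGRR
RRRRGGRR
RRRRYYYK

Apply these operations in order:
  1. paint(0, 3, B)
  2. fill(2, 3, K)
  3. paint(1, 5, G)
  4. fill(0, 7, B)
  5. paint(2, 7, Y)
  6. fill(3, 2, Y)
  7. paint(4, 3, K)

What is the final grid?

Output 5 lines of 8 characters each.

After op 1 paint(0,3,B):
RRRBRRRR
RRRRRRRR
RRRRGGRR
RRRRGGRR
RRRRYYYK
After op 2 fill(2,3,K) [31 cells changed]:
KKKBKKKK
KKKKKKKK
KKKKGGKK
KKKKGGKK
KKKKYYYK
After op 3 paint(1,5,G):
KKKBKKKK
KKKKKGKK
KKKKGGKK
KKKKGGKK
KKKKYYYK
After op 4 fill(0,7,B) [31 cells changed]:
BBBBBBBB
BBBBBGBB
BBBBGGBB
BBBBGGBB
BBBBYYYB
After op 5 paint(2,7,Y):
BBBBBBBB
BBBBBGBB
BBBBGGBY
BBBBGGBB
BBBBYYYB
After op 6 fill(3,2,Y) [31 cells changed]:
YYYYYYYY
YYYYYGYY
YYYYGGYY
YYYYGGYY
YYYYYYYY
After op 7 paint(4,3,K):
YYYYYYYY
YYYYYGYY
YYYYGGYY
YYYYGGYY
YYYKYYYY

Answer: YYYYYYYY
YYYYYGYY
YYYYGGYY
YYYYGGYY
YYYKYYYY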